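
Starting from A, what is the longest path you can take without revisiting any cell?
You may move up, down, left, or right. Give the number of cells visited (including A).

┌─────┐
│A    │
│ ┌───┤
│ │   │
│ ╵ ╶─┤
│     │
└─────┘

Finding longest simple path using DFS:
Start: (0, 0)
Longest path visits 6 cells
Path: A → down → down → right → up → right

Solution:

┌─────┐
│A    │
│ ┌───┤
│↓│↱ B│
│ ╵ ╶─┤
│↳ ↑  │
└─────┘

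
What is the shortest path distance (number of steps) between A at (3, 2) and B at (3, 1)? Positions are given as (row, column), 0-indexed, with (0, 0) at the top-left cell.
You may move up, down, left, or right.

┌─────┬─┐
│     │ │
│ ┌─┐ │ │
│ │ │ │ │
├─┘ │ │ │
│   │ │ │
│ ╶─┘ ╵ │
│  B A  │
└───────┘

Finding path from (3, 2) to (3, 1):
Path: (3,2) → (3,1)
Distance: 1 steps

Solution:

┌─────┬─┐
│     │ │
│ ┌─┐ │ │
│ │ │ │ │
├─┘ │ │ │
│   │ │ │
│ ╶─┘ ╵ │
│  B A  │
└───────┘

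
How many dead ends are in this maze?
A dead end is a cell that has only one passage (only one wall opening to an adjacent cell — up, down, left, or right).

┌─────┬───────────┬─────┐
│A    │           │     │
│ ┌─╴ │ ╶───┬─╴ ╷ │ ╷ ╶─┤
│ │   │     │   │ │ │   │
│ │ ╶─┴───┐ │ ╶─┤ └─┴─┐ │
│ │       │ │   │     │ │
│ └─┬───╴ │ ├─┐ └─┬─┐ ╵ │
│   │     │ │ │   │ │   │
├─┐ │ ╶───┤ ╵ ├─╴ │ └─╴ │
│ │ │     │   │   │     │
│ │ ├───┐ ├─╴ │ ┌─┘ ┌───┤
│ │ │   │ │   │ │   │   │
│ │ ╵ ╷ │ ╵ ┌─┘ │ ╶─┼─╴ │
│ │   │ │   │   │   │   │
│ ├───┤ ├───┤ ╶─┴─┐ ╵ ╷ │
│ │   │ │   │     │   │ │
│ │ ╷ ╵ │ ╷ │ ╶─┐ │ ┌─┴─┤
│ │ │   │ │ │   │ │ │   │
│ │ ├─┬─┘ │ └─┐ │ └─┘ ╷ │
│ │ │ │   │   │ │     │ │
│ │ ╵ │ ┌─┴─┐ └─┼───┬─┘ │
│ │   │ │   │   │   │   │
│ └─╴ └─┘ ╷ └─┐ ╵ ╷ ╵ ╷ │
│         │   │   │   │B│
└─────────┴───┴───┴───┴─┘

Checking each cell for number of passages:

Dead ends found at positions:
  (0, 11)
  (1, 9)
  (3, 6)
  (3, 9)
  (4, 0)
  (5, 10)
  (7, 11)
  (8, 9)
  (9, 2)
  (9, 7)
  (10, 3)
  (11, 6)
  (11, 11)
Total dead ends: 13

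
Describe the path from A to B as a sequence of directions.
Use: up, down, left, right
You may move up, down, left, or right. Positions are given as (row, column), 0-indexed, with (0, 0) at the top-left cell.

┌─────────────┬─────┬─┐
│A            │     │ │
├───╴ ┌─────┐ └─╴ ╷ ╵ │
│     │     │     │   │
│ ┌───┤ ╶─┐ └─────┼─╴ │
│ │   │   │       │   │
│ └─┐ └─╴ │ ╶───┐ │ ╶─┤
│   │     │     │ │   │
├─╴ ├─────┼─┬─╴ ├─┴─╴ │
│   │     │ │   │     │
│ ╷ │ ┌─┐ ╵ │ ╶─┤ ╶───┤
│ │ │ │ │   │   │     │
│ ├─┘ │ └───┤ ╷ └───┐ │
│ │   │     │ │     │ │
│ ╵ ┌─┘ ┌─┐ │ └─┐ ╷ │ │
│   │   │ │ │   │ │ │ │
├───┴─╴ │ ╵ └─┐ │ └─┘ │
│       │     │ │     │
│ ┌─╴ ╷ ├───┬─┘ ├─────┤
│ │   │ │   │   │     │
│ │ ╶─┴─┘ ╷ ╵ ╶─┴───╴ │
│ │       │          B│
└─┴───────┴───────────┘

Finding the path and converting it to directions:
Path through cells: (0,0) → (0,1) → (0,2) → (0,3) → (0,4) → (0,5) → (0,6) → (1,6) → (1,7) → (1,8) → (0,8) → (0,9) → (1,9) → (1,10) → (2,10) → (2,9) → (3,9) → (3,10) → (4,10) → (4,9) → (4,8) → (5,8) → (5,9) → (5,10) → (6,10) → (7,10) → (8,10) → (8,9) → (8,8) → (7,8) → (6,8) → (6,7) → (5,7) → (5,6) → (6,6) → (7,6) → (7,7) → (8,7) → (9,7) → (9,6) → (10,6) → (10,7) → (10,8) → (10,9) → (10,10)
Directions: right, right, right, right, right, right, down, right, right, up, right, down, right, down, left, down, right, down, left, left, down, right, right, down, down, down, left, left, up, up, left, up, left, down, down, right, down, down, left, down, right, right, right, right

Solution:

┌─────────────┬─────┬─┐
│A → → → → → ↓│  ↱ ↓│ │
├───╴ ┌─────┐ └─╴ ╷ ╵ │
│     │     │↳ → ↑│↳ ↓│
│ ┌───┤ ╶─┐ └─────┼─╴ │
│ │   │   │       │↓ ↲│
│ └─┐ └─╴ │ ╶───┐ │ ╶─┤
│   │     │     │ │↳ ↓│
├─╴ ├─────┼─┬─╴ ├─┴─╴ │
│   │     │ │   │↓ ← ↲│
│ ╷ │ ┌─┐ ╵ │ ╶─┤ ╶───┤
│ │ │ │ │   │↓ ↰│↳ → ↓│
│ ├─┘ │ └───┤ ╷ └───┐ │
│ │   │     │↓│↑ ↰  │↓│
│ ╵ ┌─┘ ┌─┐ │ └─┐ ╷ │ │
│   │   │ │ │↳ ↓│↑│ │↓│
├───┴─╴ │ ╵ └─┐ │ └─┘ │
│       │     │↓│↑ ← ↲│
│ ┌─╴ ╷ ├───┬─┘ ├─────┤
│ │   │ │   │↓ ↲│     │
│ │ ╶─┴─┘ ╷ ╵ ╶─┴───╴ │
│ │       │  ↳ → → → B│
└─┴───────┴───────────┘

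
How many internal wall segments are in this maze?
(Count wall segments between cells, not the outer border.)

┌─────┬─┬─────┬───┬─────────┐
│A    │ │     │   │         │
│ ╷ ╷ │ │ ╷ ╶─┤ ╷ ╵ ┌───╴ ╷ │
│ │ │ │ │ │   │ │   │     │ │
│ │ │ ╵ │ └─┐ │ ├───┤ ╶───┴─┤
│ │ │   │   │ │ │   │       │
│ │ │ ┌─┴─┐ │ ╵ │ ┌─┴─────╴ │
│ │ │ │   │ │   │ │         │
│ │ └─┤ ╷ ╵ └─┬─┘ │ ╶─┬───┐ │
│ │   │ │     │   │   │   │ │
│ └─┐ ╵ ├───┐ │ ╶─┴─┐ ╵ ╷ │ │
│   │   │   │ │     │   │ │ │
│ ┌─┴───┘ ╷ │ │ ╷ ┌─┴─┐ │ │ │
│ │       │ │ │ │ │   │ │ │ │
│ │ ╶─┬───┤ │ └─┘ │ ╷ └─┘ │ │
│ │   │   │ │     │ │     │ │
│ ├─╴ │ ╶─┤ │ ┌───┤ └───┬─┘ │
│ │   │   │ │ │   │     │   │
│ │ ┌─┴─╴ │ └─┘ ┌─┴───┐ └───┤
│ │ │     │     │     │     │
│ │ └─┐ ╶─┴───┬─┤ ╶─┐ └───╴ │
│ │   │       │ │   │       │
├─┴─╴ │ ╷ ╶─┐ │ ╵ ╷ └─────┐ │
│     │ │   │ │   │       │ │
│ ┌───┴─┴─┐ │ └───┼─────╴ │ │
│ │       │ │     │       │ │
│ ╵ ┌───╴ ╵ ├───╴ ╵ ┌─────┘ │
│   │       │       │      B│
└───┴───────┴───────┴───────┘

Counting internal wall segments:
Total internal walls: 169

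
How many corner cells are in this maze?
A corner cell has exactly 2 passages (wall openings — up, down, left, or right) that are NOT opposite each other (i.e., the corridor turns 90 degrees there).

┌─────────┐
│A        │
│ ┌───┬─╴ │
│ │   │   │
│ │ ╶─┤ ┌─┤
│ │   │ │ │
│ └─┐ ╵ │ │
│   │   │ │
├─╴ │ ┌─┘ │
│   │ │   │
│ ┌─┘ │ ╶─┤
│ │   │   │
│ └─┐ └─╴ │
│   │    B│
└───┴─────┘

Counting corner cells (2 non-opposite passages):
Total corners: 19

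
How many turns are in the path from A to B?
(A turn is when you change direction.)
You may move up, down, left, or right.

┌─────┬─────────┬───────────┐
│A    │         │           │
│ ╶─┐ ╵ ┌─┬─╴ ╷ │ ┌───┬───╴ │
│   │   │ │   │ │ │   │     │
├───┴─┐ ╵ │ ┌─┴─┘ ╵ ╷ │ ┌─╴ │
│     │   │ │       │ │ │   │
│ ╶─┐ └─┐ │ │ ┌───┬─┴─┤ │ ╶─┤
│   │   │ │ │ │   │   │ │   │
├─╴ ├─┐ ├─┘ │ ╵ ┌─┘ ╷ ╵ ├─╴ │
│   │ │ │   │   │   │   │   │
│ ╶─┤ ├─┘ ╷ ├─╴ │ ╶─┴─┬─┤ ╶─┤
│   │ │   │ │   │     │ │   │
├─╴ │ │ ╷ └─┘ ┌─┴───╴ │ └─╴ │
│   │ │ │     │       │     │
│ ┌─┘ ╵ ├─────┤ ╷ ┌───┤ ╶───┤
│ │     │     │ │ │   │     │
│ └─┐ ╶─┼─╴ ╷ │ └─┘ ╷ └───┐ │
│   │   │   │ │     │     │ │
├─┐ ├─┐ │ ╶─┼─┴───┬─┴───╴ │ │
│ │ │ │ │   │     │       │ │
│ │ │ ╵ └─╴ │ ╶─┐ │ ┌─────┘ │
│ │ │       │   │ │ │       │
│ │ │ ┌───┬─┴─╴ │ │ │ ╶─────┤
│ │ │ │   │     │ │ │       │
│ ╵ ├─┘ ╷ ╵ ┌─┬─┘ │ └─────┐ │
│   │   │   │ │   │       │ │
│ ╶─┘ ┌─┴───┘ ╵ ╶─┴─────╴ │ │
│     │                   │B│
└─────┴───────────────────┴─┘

Directions: right, right, down, right, up, right, right, right, down, left, down, down, down, left, down, down, right, right, up, right, up, left, up, up, right, right, up, up, right, right, right, right, right, down, down, left, down, right, down, left, down, right, down, left, left, down, right, right, down, down, down, left, left, left, down, right, right, right, down, down
Number of turns: 35

Solution:

┌─────┬─────────┬───────────┐
│A → ↓│↱ → → ↓  │↱ → → → → ↓│
│ ╶─┐ ╵ ┌─┬─╴ ╷ │ ┌───┬───╴ │
│   │↳ ↑│ │↓ ↲│ │↑│   │    ↓│
├───┴─┐ ╵ │ ┌─┴─┘ ╵ ╷ │ ┌─╴ │
│     │   │↓│↱ → ↑  │ │ │↓ ↲│
│ ╶─┐ └─┐ │ │ ┌───┬─┴─┤ │ ╶─┤
│   │   │ │↓│↑│   │   │ │↳ ↓│
├─╴ ├─┐ ├─┘ │ ╵ ┌─┘ ╷ ╵ ├─╴ │
│   │ │ │↓ ↲│↑ ↰│   │   │↓ ↲│
│ ╶─┤ ├─┘ ╷ ├─╴ │ ╶─┴─┬─┤ ╶─┤
│   │ │  ↓│ │↱ ↑│     │ │↳ ↓│
├─╴ │ │ ╷ └─┘ ┌─┴───╴ │ └─╴ │
│   │ │ │↳ → ↑│       │↓ ← ↲│
│ ┌─┘ ╵ ├─────┤ ╷ ┌───┤ ╶───┤
│ │     │     │ │ │   │↳ → ↓│
│ └─┐ ╶─┼─╴ ╷ │ └─┘ ╷ └───┐ │
│   │   │   │ │     │     │↓│
├─┐ ├─┐ │ ╶─┼─┴───┬─┴───╴ │ │
│ │ │ │ │   │     │       │↓│
│ │ │ ╵ └─╴ │ ╶─┐ │ ┌─────┘ │
│ │ │       │   │ │ │↓ ← ← ↲│
│ │ │ ┌───┬─┴─╴ │ │ │ ╶─────┤
│ │ │ │   │     │ │ │↳ → → ↓│
│ ╵ ├─┘ ╷ ╵ ┌─┬─┘ │ └─────┐ │
│   │   │   │ │   │       │↓│
│ ╶─┘ ┌─┴───┘ ╵ ╶─┴─────╴ │ │
│     │                   │B│
└─────┴───────────────────┴─┘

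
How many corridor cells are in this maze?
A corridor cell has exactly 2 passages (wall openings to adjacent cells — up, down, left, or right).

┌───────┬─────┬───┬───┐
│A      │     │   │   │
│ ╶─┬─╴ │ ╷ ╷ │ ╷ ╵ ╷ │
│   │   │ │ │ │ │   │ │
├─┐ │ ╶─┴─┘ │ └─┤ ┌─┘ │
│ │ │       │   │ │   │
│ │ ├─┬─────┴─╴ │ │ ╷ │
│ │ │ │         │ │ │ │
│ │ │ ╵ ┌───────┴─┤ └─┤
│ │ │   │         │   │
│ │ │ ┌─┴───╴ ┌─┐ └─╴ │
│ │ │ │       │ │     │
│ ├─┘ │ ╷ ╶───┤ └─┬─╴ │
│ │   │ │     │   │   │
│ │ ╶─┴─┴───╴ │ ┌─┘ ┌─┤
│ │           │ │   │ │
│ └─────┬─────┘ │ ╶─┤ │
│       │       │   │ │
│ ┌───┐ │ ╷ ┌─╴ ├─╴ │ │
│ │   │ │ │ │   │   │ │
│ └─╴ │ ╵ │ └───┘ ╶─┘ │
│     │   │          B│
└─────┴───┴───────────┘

Counting cells with exactly 2 passages:
Total corridor cells: 95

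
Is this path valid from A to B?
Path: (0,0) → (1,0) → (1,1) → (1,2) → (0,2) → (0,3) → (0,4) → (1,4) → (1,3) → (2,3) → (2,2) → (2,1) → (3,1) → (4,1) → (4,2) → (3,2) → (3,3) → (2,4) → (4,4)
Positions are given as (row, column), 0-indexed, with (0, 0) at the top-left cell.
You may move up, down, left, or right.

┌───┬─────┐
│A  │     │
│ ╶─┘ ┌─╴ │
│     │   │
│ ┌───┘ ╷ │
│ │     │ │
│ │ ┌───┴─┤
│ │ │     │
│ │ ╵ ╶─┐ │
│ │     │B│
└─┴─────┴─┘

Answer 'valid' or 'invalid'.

Checking path validity:
Result: Invalid move at step 17: cannot move from (3, 3) to (2, 4).

invalid

Correct solution:

┌───┬─────┐
│A  │↱ → ↓│
│ ╶─┘ ┌─╴ │
│↳ → ↑│↓ ↲│
│ ┌───┘ ╷ │
│ │↓ ← ↲│ │
│ │ ┌───┴─┤
│ │↓│↱ → ↓│
│ │ ╵ ╶─┐ │
│ │↳ ↑  │B│
└─┴─────┴─┘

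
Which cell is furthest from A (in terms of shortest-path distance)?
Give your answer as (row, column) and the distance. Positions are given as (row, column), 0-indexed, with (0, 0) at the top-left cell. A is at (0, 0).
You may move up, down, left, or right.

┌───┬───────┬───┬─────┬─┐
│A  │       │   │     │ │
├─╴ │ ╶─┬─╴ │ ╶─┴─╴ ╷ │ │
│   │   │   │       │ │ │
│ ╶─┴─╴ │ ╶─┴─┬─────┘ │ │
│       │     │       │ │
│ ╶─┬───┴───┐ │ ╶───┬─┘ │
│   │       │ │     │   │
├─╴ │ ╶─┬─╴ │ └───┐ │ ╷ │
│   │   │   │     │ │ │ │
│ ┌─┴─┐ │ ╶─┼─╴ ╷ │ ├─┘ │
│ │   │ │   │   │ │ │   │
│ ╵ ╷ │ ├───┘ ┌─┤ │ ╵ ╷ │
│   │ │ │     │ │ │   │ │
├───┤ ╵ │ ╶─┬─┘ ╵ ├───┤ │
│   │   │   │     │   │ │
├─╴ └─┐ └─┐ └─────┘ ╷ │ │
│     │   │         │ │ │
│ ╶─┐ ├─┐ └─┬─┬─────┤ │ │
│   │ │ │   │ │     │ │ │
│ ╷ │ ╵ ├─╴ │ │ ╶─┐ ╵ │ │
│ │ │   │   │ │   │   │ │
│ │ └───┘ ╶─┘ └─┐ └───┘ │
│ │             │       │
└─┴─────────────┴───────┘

Computing BFS distances from A to all cells:
Furthest cell: (0, 7)
Distance: 75 steps

Path from A to the furthest cell:

┌───┬───────┬───┬─────┬─┐
│A ↓│↱ → → ↓│↱ B│  ↓ ↰│ │
├─╴ │ ╶─┬─╴ │ ╶─┴─╴ ╷ │ │
│↓ ↲│↑ ↰│↓ ↲│↑ ← ← ↲│↑│ │
│ ╶─┴─╴ │ ╶─┴─┬─────┘ │ │
│↳ → → ↑│↳ → ↓│↱ → → ↑│ │
│ ╶─┬───┴───┐ │ ╶───┬─┘ │
│   │       │↓│↑ ← ↰│   │
├─╴ │ ╶─┬─╴ │ └───┐ │ ╷ │
│   │   │   │↳ ↓  │↑│ │ │
│ ┌─┴─┐ │ ╶─┼─╴ ╷ │ ├─┘ │
│ │   │ │   │↓ ↲│ │↑│↓ ↰│
│ ╵ ╷ │ ├───┘ ┌─┤ │ ╵ ╷ │
│   │ │ │↓ ← ↲│ │ │↑ ↲│↑│
├───┤ ╵ │ ╶─┬─┘ ╵ ├───┤ │
│   │   │↳ ↓│     │↱ ↓│↑│
├─╴ └─┐ └─┐ └─────┘ ╷ │ │
│     │   │↳ → → → ↑│↓│↑│
│ ╶─┐ ├─┐ └─┬─┬─────┤ │ │
│   │ │ │   │ │↓ ← ↰│↓│↑│
│ ╷ │ ╵ ├─╴ │ │ ╶─┐ ╵ │ │
│ │ │   │   │ │↳ ↓│↑ ↲│↑│
│ │ └───┘ ╶─┘ └─┐ └───┘ │
│ │             │↳ → → ↑│
└─┴─────────────┴───────┘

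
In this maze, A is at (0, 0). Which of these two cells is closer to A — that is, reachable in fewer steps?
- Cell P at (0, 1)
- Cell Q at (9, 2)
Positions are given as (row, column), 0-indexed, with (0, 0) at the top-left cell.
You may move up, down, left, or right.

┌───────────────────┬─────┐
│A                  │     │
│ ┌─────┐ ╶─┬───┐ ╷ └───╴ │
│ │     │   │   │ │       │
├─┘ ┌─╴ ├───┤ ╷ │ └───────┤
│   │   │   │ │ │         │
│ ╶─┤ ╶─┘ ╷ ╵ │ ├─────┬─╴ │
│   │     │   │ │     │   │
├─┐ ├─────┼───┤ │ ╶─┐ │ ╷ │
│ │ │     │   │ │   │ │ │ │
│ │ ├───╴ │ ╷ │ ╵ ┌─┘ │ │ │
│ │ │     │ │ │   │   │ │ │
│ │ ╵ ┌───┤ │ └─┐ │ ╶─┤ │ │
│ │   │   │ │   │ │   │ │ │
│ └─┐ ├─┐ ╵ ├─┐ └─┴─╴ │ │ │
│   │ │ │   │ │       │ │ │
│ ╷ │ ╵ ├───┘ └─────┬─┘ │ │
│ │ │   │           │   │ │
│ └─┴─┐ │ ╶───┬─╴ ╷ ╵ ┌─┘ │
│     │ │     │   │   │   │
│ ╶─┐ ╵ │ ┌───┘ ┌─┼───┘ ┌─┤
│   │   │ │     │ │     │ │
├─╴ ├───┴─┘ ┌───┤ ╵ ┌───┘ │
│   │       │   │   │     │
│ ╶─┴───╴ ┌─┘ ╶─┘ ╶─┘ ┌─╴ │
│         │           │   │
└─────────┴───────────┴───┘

Shortest path A → P at (0, 1): 1 steps
Shortest path A → Q at (9, 2): 45 steps

P is closer (1 steps vs 45 steps).

Path to P:

┌───────────────────┬─────┐
│A P                │     │
│ ┌─────┐ ╶─┬───┐ ╷ └───╴ │
│ │     │   │   │ │       │
├─┘ ┌─╴ ├───┤ ╷ │ └───────┤
│   │   │   │ │ │         │
│ ╶─┤ ╶─┘ ╷ ╵ │ ├─────┬─╴ │
│   │     │   │ │     │   │
├─┐ ├─────┼───┤ │ ╶─┐ │ ╷ │
│ │ │     │   │ │   │ │ │ │
│ │ ├───╴ │ ╷ │ ╵ ┌─┘ │ │ │
│ │ │     │ │ │   │   │ │ │
│ │ ╵ ┌───┤ │ └─┐ │ ╶─┤ │ │
│ │   │   │ │   │ │   │ │ │
│ └─┐ ├─┐ ╵ ├─┐ └─┴─╴ │ │ │
│   │ │ │   │ │       │ │ │
│ ╷ │ ╵ ├───┘ └─────┬─┘ │ │
│ │ │   │           │   │ │
│ └─┴─┐ │ ╶───┬─╴ ╷ ╵ ┌─┘ │
│     │ │     │   │   │   │
│ ╶─┐ ╵ │ ┌───┘ ┌─┼───┘ ┌─┤
│   │   │ │     │ │     │ │
├─╴ ├───┴─┘ ┌───┤ ╵ ┌───┘ │
│   │       │   │   │     │
│ ╶─┴───╴ ┌─┘ ╶─┘ ╶─┘ ┌─╴ │
│         │           │   │
└─────────┴───────────┴───┘

Path to Q:

┌───────────────────┬─────┐
│A → → → → → → → ↓  │     │
│ ┌─────┐ ╶─┬───┐ ╷ └───╴ │
│ │     │   │   │↓│       │
├─┘ ┌─╴ ├───┤ ╷ │ └───────┤
│   │   │   │ │ │↳ → → → ↓│
│ ╶─┤ ╶─┘ ╷ ╵ │ ├─────┬─╴ │
│   │     │   │ │     │↓ ↲│
├─┐ ├─────┼───┤ │ ╶─┐ │ ╷ │
│ │ │     │   │ │   │ │↓│ │
│ │ ├───╴ │ ╷ │ ╵ ┌─┘ │ │ │
│ │ │     │ │ │   │   │↓│ │
│ │ ╵ ┌───┤ │ └─┐ │ ╶─┤ │ │
│ │   │   │ │   │ │   │↓│ │
│ └─┐ ├─┐ ╵ ├─┐ └─┴─╴ │ │ │
│   │ │ │   │ │       │↓│ │
│ ╷ │ ╵ ├───┘ └─────┬─┘ │ │
│ │ │   │        ↓ ↰│↓ ↲│ │
│ └─┴─┐ │ ╶───┬─╴ ╷ ╵ ┌─┘ │
│↱ → Q│ │     │↓ ↲│↑ ↲│   │
│ ╶─┐ ╵ │ ┌───┘ ┌─┼───┘ ┌─┤
│↑ ↰│   │ │↓ ← ↲│ │     │ │
├─╴ ├───┴─┘ ┌───┤ ╵ ┌───┘ │
│↱ ↑│    ↓ ↲│   │   │     │
│ ╶─┴───╴ ┌─┘ ╶─┘ ╶─┘ ┌─╴ │
│↑ ← ← ← ↲│           │   │
└─────────┴───────────┴───┘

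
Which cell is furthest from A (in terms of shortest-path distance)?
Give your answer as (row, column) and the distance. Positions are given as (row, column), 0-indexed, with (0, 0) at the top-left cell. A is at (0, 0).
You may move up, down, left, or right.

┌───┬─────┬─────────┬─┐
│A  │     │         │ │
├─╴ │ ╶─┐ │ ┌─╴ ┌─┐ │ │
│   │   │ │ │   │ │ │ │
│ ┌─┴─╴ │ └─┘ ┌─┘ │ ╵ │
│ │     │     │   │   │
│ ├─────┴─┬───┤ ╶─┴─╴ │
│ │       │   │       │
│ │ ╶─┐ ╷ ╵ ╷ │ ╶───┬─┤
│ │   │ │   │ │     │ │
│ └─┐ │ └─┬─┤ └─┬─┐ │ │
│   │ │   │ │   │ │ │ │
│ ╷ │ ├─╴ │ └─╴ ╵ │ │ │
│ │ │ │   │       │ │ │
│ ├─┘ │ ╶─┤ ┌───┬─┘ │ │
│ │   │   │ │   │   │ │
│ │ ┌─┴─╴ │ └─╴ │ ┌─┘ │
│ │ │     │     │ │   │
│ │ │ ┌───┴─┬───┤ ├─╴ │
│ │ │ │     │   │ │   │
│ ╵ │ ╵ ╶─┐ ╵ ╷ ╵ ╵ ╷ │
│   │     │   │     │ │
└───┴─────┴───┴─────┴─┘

Computing BFS distances from A to all cells:
Furthest cell: (2, 1)
Distance: 79 steps

Path from A to the furthest cell:

┌───┬─────┬─────────┬─┐
│A ↓│↓ ← ↰│    ↓ ← ↰│ │
├─╴ │ ╶─┐ │ ┌─╴ ┌─┐ │ │
│↓ ↲│↳ ↓│↑│ │↓ ↲│ │↑│ │
│ ┌─┴─╴ │ └─┘ ┌─┘ │ ╵ │
│↓│B ← ↲│↑ ← ↲│   │↑ ↰│
│ ├─────┴─┬───┤ ╶─┴─╴ │
│↓│↱ → ↓  │   │↱ → → ↑│
│ │ ╶─┐ ╷ ╵ ╷ │ ╶───┬─┤
│↓│↑ ↰│↓│   │ │↑ ← ↰│ │
│ └─┐ │ └─┬─┤ └─┬─┐ │ │
│↓  │↑│↳ ↓│ │   │ │↑│ │
│ ╷ │ ├─╴ │ └─╴ ╵ │ │ │
│↓│ │↑│↓ ↲│       │↑│ │
│ ├─┘ │ ╶─┤ ┌───┬─┘ │ │
│↓│↱ ↑│↳ ↓│ │   │↱ ↑│ │
│ │ ┌─┴─╴ │ └─╴ │ ┌─┘ │
│↓│↑│↓ ← ↲│     │↑│   │
│ │ │ ┌───┴─┬───┤ ├─╴ │
│↓│↑│↓│↱ → ↓│↱ ↓│↑│   │
│ ╵ │ ╵ ╶─┐ ╵ ╷ ╵ ╵ ╷ │
│↳ ↑│↳ ↑  │↳ ↑│↳ ↑  │ │
└───┴─────┴───┴─────┴─┘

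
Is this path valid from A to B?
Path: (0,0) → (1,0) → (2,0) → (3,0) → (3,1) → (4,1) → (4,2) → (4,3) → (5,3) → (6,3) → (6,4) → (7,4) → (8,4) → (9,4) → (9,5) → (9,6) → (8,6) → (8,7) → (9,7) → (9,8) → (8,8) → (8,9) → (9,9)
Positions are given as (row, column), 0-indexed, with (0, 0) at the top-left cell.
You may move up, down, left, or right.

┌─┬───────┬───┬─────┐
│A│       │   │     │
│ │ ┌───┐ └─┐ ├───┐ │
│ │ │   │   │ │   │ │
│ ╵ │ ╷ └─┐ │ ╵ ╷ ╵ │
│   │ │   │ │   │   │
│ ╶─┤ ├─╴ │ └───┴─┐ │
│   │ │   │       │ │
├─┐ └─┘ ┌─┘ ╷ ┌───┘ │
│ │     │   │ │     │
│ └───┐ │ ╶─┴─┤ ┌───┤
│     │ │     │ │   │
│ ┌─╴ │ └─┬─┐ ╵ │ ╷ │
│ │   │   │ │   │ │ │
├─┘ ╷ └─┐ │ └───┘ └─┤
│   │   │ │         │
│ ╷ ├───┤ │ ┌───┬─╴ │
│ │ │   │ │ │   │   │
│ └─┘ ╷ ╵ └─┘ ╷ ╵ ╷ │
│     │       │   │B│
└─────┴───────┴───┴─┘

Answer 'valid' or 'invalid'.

Checking path validity:
Result: All consecutive moves are passable.

valid

Correct solution:

┌─┬───────┬───┬─────┐
│A│       │   │     │
│ │ ┌───┐ └─┐ ├───┐ │
│↓│ │   │   │ │   │ │
│ ╵ │ ╷ └─┐ │ ╵ ╷ ╵ │
│↓  │ │   │ │   │   │
│ ╶─┤ ├─╴ │ └───┴─┐ │
│↳ ↓│ │   │       │ │
├─┐ └─┘ ┌─┘ ╷ ┌───┘ │
│ │↳ → ↓│   │ │     │
│ └───┐ │ ╶─┴─┤ ┌───┤
│     │↓│     │ │   │
│ ┌─╴ │ └─┬─┐ ╵ │ ╷ │
│ │   │↳ ↓│ │   │ │ │
├─┘ ╷ └─┐ │ └───┘ └─┤
│   │   │↓│         │
│ ╷ ├───┤ │ ┌───┬─╴ │
│ │ │   │↓│ │↱ ↓│↱ ↓│
│ └─┘ ╷ ╵ └─┘ ╷ ╵ ╷ │
│     │  ↳ → ↑│↳ ↑│B│
└─────┴───────┴───┴─┘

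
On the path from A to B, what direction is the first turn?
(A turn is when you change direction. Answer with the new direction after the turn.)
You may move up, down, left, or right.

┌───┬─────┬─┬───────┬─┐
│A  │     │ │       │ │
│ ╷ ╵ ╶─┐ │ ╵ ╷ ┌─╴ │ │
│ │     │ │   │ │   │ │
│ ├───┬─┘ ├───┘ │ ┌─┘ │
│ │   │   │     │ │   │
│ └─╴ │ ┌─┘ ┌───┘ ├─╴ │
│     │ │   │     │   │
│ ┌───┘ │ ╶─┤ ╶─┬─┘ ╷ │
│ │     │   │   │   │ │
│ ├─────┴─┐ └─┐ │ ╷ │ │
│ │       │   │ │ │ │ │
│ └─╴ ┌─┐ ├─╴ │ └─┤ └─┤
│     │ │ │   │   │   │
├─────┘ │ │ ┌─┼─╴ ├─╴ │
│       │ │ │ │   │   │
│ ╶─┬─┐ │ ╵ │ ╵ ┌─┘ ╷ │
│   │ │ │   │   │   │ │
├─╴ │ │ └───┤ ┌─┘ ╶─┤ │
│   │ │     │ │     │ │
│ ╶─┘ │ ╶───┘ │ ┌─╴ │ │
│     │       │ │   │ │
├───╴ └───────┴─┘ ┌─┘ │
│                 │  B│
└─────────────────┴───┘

Directions: down, down, down, down, down, down, right, right, up, right, right, down, down, down, right, up, up, right, up, left, up, left, up, right, up, right, right, up, up, right, right, down, left, down, down, left, left, down, right, down, down, right, down, left, down, left, down, down, left, left, left, up, up, up, left, left, left, down, right, down, left, down, right, right, down, right, right, right, right, right, right, up, right, up, left, up, right, up, right, down, down, down, down
First turn direction: right

Solution:

┌───┬─────┬─┬───────┬─┐
│A  │     │ │  ↱ → ↓│ │
│ ╷ ╵ ╶─┐ │ ╵ ╷ ┌─╴ │ │
│↓│     │ │   │↑│↓ ↲│ │
│ ├───┬─┘ ├───┘ │ ┌─┘ │
│↓│   │   │↱ → ↑│↓│   │
│ └─╴ │ ┌─┘ ┌───┘ ├─╴ │
│↓    │ │↱ ↑│↓ ← ↲│   │
│ ┌───┘ │ ╶─┤ ╶─┬─┘ ╷ │
│↓│     │↑ ↰│↳ ↓│   │ │
│ ├─────┴─┐ └─┐ │ ╷ │ │
│↓│  ↱ → ↓│↑ ↰│↓│ │ │ │
│ └─╴ ┌─┐ ├─╴ │ └─┤ └─┤
│↳ → ↑│ │↓│↱ ↑│↳ ↓│   │
├─────┘ │ │ ┌─┼─╴ ├─╴ │
│↓ ← ← ↰│↓│↑│ │↓ ↲│↱ ↓│
│ ╶─┬─┐ │ ╵ │ ╵ ┌─┘ ╷ │
│↳ ↓│ │↑│↳ ↑│↓ ↲│↱ ↑│↓│
├─╴ │ │ └───┤ ┌─┘ ╶─┤ │
│↓ ↲│ │↑    │↓│  ↑ ↰│↓│
│ ╶─┘ │ ╶───┘ │ ┌─╴ │ │
│↳ → ↓│↑ ← ← ↲│ │↱ ↑│↓│
├───╴ └───────┴─┘ ┌─┘ │
│    ↳ → → → → → ↑│  B│
└─────────────────┴───┘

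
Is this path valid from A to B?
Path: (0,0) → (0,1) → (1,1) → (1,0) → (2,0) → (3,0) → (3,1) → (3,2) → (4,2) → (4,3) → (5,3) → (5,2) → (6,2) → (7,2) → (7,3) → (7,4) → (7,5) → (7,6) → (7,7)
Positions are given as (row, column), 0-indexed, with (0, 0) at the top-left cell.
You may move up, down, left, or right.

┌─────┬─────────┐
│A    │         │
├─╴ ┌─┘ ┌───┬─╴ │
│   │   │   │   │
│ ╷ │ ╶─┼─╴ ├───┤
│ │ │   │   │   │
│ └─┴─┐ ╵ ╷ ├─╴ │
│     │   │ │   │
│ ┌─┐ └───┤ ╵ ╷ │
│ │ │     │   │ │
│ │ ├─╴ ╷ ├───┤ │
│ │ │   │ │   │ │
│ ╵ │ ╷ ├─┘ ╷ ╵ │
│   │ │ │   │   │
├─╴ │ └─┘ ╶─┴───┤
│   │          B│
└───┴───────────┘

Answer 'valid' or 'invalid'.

Checking path validity:
Result: All consecutive moves are passable.

valid

Correct solution:

┌─────┬─────────┐
│A ↓  │         │
├─╴ ┌─┘ ┌───┬─╴ │
│↓ ↲│   │   │   │
│ ╷ │ ╶─┼─╴ ├───┤
│↓│ │   │   │   │
│ └─┴─┐ ╵ ╷ ├─╴ │
│↳ → ↓│   │ │   │
│ ┌─┐ └───┤ ╵ ╷ │
│ │ │↳ ↓  │   │ │
│ │ ├─╴ ╷ ├───┤ │
│ │ │↓ ↲│ │   │ │
│ ╵ │ ╷ ├─┘ ╷ ╵ │
│   │↓│ │   │   │
├─╴ │ └─┘ ╶─┴───┤
│   │↳ → → → → B│
└───┴───────────┘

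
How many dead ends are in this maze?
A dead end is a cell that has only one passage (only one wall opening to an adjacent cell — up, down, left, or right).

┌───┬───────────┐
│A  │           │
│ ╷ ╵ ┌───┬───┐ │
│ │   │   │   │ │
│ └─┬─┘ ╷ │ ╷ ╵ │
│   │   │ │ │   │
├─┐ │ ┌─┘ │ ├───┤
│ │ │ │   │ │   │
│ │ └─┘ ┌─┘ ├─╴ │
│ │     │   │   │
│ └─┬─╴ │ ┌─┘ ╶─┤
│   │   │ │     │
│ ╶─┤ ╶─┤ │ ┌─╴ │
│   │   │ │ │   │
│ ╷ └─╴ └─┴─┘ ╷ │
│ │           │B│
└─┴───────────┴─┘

Checking each cell for number of passages:

Dead ends found at positions:
  (3, 0)
  (3, 2)
  (3, 6)
  (5, 1)
  (6, 4)
  (6, 5)
  (7, 0)
  (7, 7)
Total dead ends: 8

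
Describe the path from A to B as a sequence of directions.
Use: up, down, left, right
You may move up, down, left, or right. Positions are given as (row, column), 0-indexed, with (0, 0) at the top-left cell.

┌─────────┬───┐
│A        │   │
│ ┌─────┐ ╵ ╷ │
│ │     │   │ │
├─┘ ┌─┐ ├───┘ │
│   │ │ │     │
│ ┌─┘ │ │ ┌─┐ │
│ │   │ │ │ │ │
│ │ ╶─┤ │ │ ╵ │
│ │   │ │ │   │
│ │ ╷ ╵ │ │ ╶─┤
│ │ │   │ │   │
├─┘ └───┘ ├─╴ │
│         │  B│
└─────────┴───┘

Finding the path and converting it to directions:
Path through cells: (0,0) → (0,1) → (0,2) → (0,3) → (0,4) → (1,4) → (1,5) → (0,5) → (0,6) → (1,6) → (2,6) → (3,6) → (4,6) → (4,5) → (5,5) → (5,6) → (6,6)
Directions: right, right, right, right, down, right, up, right, down, down, down, down, left, down, right, down

Solution:

┌─────────┬───┐
│A → → → ↓│↱ ↓│
│ ┌─────┐ ╵ ╷ │
│ │     │↳ ↑│↓│
├─┘ ┌─┐ ├───┘ │
│   │ │ │    ↓│
│ ┌─┘ │ │ ┌─┐ │
│ │   │ │ │ │↓│
│ │ ╶─┤ │ │ ╵ │
│ │   │ │ │↓ ↲│
│ │ ╷ ╵ │ │ ╶─┤
│ │ │   │ │↳ ↓│
├─┘ └───┘ ├─╴ │
│         │  B│
└─────────┴───┘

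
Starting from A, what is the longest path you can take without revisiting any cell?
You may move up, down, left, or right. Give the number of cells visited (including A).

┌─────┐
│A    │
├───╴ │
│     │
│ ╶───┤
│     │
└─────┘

Finding longest simple path using DFS:
Start: (0, 0)
Longest path visits 9 cells
Path: A → right → right → down → left → left → down → right → right

Solution:

┌─────┐
│A → ↓│
├───╴ │
│↓ ← ↲│
│ ╶───┤
│↳ → B│
└─────┘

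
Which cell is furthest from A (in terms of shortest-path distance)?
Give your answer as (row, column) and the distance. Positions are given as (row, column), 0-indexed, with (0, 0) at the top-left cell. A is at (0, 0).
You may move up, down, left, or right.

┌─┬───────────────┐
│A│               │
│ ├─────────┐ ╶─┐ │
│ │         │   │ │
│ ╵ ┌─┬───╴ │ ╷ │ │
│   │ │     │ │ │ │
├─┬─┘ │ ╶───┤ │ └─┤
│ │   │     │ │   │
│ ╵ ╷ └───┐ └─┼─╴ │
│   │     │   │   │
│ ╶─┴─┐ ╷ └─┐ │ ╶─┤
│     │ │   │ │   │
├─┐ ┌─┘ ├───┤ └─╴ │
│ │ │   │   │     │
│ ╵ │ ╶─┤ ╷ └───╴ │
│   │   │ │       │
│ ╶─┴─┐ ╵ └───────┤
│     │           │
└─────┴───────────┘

Computing BFS distances from A to all cells:
Furthest cell: (8, 2)
Distance: 48 steps

Path from A to the furthest cell:

┌─┬───────────────┐
│A│               │
│ ├─────────┐ ╶─┐ │
│↓│↱ → → → ↓│   │ │
│ ╵ ┌─┬───╴ │ ╷ │ │
│↳ ↑│ │↓ ← ↲│ │ │ │
├─┬─┘ │ ╶───┤ │ └─┤
│ │↓ ↰│↳ → ↓│ │   │
│ ╵ ╷ └───┐ └─┼─╴ │
│↓ ↲│↑ ↰  │↳ ↓│   │
│ ╶─┴─┐ ╷ └─┐ │ ╶─┤
│↳ ↓  │↑│   │↓│   │
├─┐ ┌─┘ ├───┤ └─╴ │
│ │↓│↱ ↑│↓ ↰│↳ → ↓│
│ ╵ │ ╶─┤ ╷ └───╴ │
│↓ ↲│↑ ↰│↓│↑ ← ← ↲│
│ ╶─┴─┐ ╵ └───────┤
│↳ → B│↑ ↲        │
└─────┴───────────┘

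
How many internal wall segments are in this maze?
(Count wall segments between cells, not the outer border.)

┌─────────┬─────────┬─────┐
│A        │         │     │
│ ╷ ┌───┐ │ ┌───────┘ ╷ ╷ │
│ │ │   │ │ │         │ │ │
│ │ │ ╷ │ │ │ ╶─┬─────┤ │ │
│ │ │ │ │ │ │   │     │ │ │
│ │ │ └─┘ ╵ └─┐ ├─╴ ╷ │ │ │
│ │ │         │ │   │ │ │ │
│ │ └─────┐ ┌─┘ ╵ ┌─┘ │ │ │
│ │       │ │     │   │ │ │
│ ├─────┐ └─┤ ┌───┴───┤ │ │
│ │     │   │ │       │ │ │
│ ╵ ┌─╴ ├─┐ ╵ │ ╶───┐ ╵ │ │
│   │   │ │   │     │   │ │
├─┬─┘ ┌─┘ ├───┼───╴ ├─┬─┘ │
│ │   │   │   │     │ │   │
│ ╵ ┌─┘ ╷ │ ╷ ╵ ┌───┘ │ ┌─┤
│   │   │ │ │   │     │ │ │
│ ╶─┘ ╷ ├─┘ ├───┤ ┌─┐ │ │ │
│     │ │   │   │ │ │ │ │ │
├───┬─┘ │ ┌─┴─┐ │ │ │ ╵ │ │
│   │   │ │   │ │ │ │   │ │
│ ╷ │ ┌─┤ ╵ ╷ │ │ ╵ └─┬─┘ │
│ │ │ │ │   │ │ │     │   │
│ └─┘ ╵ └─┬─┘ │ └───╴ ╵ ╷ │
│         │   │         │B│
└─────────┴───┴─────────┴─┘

Counting internal wall segments:
Total internal walls: 144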